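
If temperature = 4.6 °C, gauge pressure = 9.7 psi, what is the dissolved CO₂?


vols = (P + 14.695)·(0.01821 + 0.09011·e^(−0.04·T))
vols = (9.7 + 14.695)·(0.01821 + 0.09011·e^(−0.04·4.6))

2.2730 volumes


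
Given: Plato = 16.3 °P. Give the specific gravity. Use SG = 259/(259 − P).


SG = 259/(259 − 16.3)

1.0672


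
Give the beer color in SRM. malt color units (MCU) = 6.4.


SRM = 1.4922 · MCU^0.6859
SRM = 1.4922 · 6.4^0.6859

5.3307 SRM


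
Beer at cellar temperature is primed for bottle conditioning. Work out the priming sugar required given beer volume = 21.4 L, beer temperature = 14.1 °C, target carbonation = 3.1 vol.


residual = 14.695·(0.01821 + 0.09011·e^(−0.04·T));  sugar = (target − residual)·4.0·V
residual = 14.695·(0.01821 + 0.09011·e^(−0.04·14.1)) = 1.0210
sugar = (3.1 − 1.0210)·4.0·21.4

177.9665 g


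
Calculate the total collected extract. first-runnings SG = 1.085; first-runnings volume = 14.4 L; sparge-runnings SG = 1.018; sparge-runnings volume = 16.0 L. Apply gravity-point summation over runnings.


total = Σ (SG_i − 1)·1000·V_i
first = (1.085 − 1)·1000·14.4 = 1224.0000
sparge = (1.018 − 1)·1000·16.0 = 288.0000
total = 1224.0000 + 288.0000

1512.0000 gravity·L


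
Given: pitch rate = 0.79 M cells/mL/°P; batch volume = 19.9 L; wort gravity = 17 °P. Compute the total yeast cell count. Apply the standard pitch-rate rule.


cells (billions) = rate · V_L · °P
cells = 0.79 · 19.9 · 17

267.2570 billion cells


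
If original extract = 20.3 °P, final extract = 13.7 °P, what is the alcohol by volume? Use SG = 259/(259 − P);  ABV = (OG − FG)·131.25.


OG = 259/(259 − 20.3) = 1.0850
FG = 259/(259 − 13.7) = 1.0558
ABV = (1.0850 − 1.0558)·131.25

3.8317 % ABV


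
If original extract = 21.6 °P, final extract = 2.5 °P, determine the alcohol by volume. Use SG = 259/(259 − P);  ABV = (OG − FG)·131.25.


OG = 259/(259 − 21.6) = 1.0910
FG = 259/(259 − 2.5) = 1.0097
ABV = (1.0910 − 1.0097)·131.25

10.6626 % ABV


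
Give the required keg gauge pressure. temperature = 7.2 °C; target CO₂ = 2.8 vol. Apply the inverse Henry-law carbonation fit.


psi = vols/(0.01821 + 0.09011·e^(−0.04·T)) − 14.695
psi = 2.8/(0.01821 + 0.09011·e^(−0.04·7.2)) − 14.695

17.9501 psi


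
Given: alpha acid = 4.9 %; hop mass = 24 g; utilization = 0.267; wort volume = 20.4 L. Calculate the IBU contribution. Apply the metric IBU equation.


IBU = (α/100)·mass·U·1000 / V
IBU = (4.9/100)·24·0.267·1000 / 20.4

15.3918 IBU


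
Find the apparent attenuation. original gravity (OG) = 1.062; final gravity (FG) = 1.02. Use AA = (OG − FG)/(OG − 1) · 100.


AA = (1.062 − 1.02)/(1.062 − 1) · 100

67.7419 %


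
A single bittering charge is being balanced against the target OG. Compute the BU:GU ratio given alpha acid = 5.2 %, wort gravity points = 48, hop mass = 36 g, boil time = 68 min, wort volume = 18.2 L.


U = 1.65·0.000125^(GP/1000)·(1−e^(−0.04t))/4.15;  IBU = (α/100)·m·U·1000/V;  BU:GU = IBU/GP
U = 1.65·0.000125^(48/1000)·(1−e^(−0.04·68))/4.15 = 0.2413
IBU = (5.2/100)·36·0.2413·1000/18.2 = 24.8157
BU:GU = 24.8157/48

0.5170


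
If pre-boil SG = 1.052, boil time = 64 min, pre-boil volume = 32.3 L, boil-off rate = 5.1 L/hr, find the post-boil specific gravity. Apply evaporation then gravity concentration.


V_post = V_pre − rate·(t/60);  SG_post = 1 + (SG_pre−1)·V_pre/V_post
V_post = 32.3 − 5.1·(64/60) = 26.8600
SG_post = 1 + (1.052 − 1)·32.3/26.8600

1.0625


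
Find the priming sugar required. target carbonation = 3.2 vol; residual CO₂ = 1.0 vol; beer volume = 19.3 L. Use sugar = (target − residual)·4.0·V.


sugar = (3.2 − 1.0)·4.0·19.3

169.8400 g


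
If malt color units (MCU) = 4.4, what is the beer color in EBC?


SRM = 1.4922·MCU^0.6859;  EBC = SRM·1.97
SRM = 1.4922·4.4^0.6859 = 4.1226
EBC = 4.1226·1.97

8.1215 EBC


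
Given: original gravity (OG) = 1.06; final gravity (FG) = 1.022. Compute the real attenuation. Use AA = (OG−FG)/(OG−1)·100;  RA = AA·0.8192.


AA = (1.06 − 1.022)/(1.06 − 1)·100 = 63.3333
RA = 63.3333·0.8192

51.8827 %


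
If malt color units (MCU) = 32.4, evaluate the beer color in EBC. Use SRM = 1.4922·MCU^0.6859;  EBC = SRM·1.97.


SRM = 1.4922·32.4^0.6859 = 16.2147
EBC = 16.2147·1.97

31.9430 EBC


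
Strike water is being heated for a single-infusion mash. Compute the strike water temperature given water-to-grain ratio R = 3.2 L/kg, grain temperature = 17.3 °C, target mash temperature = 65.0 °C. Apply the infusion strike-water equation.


T_strike = (0.41/R)·(T_mash − T_grain) + T_mash
T_strike = (0.41/3.2)·(65.0 − 17.3) + 65.0

71.1116 °C


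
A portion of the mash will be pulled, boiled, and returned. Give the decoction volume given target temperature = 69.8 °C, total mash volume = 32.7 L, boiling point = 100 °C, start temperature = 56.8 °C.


V_dec = V_total·(T_target − T_start)/(T_boil − T_start)
V_dec = 32.7·(69.8 − 56.8)/(100 − 56.8)

9.8403 L


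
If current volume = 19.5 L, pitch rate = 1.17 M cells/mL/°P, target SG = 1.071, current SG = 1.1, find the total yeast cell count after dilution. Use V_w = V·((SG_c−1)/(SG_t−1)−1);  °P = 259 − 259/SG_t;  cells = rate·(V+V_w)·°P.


V_w = 19.5·((1.1−1)/(1.071−1)−1) = 7.9648
V_final = 19.5 + 7.9648 = 27.4648
°P = 259 − 259/1.071 = 17.1699
cells = 1.17·27.4648·17.1699

551.7353 billion cells


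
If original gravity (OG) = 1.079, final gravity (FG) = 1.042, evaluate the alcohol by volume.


ABV = (OG − FG) · 131.25
ABV = (1.079 − 1.042) · 131.25

4.8562 % ABV


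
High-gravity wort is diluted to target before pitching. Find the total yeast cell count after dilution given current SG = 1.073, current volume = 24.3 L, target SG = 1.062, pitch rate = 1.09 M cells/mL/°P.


V_w = V·((SG_c−1)/(SG_t−1)−1);  °P = 259 − 259/SG_t;  cells = rate·(V+V_w)·°P
V_w = 24.3·((1.073−1)/(1.062−1)−1) = 4.3113
V_final = 24.3 + 4.3113 = 28.6113
°P = 259 − 259/1.062 = 15.1205
cells = 1.09·28.6113·15.1205

471.5534 billion cells


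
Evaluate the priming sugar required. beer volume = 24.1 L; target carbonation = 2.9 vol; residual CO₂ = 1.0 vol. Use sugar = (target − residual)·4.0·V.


sugar = (2.9 − 1.0)·4.0·24.1

183.1600 g


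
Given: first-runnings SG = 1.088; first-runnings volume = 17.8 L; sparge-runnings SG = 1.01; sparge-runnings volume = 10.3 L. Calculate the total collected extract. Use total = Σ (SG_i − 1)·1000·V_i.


first = (1.088 − 1)·1000·17.8 = 1566.4000
sparge = (1.01 − 1)·1000·10.3 = 103.0000
total = 1566.4000 + 103.0000

1669.4000 gravity·L


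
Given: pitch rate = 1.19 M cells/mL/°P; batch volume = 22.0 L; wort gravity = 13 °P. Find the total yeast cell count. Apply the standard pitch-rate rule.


cells (billions) = rate · V_L · °P
cells = 1.19 · 22.0 · 13

340.3400 billion cells


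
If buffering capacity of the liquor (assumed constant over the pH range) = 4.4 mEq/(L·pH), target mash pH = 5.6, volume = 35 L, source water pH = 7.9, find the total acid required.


acid = buffering capacity · (pH_source − pH_target) · V
acid = 4.4 · (7.9 − 5.6) · 35

354.2000 mEq


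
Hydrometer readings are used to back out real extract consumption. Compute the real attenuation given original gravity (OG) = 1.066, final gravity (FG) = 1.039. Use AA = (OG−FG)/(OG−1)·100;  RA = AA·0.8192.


AA = (1.066 − 1.039)/(1.066 − 1)·100 = 40.9091
RA = 40.9091·0.8192

33.5127 %


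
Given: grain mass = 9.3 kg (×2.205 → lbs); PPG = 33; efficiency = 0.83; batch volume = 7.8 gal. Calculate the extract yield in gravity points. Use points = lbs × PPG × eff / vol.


lbs = 9.3 × 2.205 = 20.5065
points = 20.5065 × 33 × 0.83 / 7.8

72.0094 points


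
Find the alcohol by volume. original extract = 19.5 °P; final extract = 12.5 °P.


SG = 259/(259 − P);  ABV = (OG − FG)·131.25
OG = 259/(259 − 19.5) = 1.0814
FG = 259/(259 − 12.5) = 1.0507
ABV = (1.0814 − 1.0507)·131.25

4.0306 % ABV


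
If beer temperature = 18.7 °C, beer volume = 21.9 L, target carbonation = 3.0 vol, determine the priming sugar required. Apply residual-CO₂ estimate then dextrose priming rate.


residual = 14.695·(0.01821 + 0.09011·e^(−0.04·T));  sugar = (target − residual)·4.0·V
residual = 14.695·(0.01821 + 0.09011·e^(−0.04·18.7)) = 0.8943
sugar = (3.0 − 0.8943)·4.0·21.9

184.4558 g


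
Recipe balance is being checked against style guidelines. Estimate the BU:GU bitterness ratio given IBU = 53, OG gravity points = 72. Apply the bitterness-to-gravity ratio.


BU:GU = IBU / OG_points
BU:GU = 53 / 72

0.7361


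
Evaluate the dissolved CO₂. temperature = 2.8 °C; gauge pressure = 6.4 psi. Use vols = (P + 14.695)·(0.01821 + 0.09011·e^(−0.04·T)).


vols = (6.4 + 14.695)·(0.01821 + 0.09011·e^(−0.04·2.8))

2.0836 volumes


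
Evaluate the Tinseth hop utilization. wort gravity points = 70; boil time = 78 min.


U = 1.65·0.000125^(GP/1000) · (1 − e^(−0.04·t))/4.15
bigness = 1.65·0.000125^(70/1000) = 0.8796
boil_factor = (1 − e^(−0.04·78))/4.15 = 0.2303
U = 0.8796 · 0.2303

0.2026


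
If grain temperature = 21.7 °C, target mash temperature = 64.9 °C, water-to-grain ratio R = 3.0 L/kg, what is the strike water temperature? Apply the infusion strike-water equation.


T_strike = (0.41/R)·(T_mash − T_grain) + T_mash
T_strike = (0.41/3.0)·(64.9 − 21.7) + 64.9

70.8040 °C


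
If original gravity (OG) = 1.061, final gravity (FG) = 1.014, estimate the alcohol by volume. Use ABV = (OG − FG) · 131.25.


ABV = (1.061 − 1.014) · 131.25

6.1687 % ABV


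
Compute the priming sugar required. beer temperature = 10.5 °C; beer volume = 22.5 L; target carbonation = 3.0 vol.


residual = 14.695·(0.01821 + 0.09011·e^(−0.04·T));  sugar = (target − residual)·4.0·V
residual = 14.695·(0.01821 + 0.09011·e^(−0.04·10.5)) = 1.1376
sugar = (3.0 − 1.1376)·4.0·22.5

167.6128 g


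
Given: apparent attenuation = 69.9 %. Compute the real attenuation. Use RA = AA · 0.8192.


RA = 69.9 · 0.8192

57.2621 %


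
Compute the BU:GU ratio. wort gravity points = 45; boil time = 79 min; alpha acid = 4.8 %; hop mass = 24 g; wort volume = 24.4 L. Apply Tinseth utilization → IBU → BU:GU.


U = 1.65·0.000125^(GP/1000)·(1−e^(−0.04t))/4.15;  IBU = (α/100)·m·U·1000/V;  BU:GU = IBU/GP
U = 1.65·0.000125^(45/1000)·(1−e^(−0.04·79))/4.15 = 0.2541
IBU = (4.8/100)·24·0.2541·1000/24.4 = 11.9959
BU:GU = 11.9959/45

0.2666


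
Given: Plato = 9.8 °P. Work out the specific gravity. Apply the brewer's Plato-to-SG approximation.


SG = 259/(259 − P)
SG = 259/(259 − 9.8)

1.0393


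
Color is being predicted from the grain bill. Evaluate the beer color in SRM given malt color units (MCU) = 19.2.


SRM = 1.4922 · MCU^0.6859
SRM = 1.4922 · 19.2^0.6859

11.3251 SRM


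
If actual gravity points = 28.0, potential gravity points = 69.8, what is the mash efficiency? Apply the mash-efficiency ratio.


efficiency = actual / potential × 100
efficiency = 28.0 / 69.8 × 100

40.1146 %


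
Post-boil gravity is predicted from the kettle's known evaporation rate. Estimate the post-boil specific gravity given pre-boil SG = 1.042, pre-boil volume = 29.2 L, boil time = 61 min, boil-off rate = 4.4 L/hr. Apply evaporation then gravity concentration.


V_post = V_pre − rate·(t/60);  SG_post = 1 + (SG_pre−1)·V_pre/V_post
V_post = 29.2 − 4.4·(61/60) = 24.7267
SG_post = 1 + (1.042 − 1)·29.2/24.7267

1.0496


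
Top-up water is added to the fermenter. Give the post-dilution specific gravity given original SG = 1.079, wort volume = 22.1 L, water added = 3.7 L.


SG_new = 1 + (SG_old − 1)·V_old/(V_old + V_water)
pts = (1.079 − 1)·1000·22.1/(22.1 + 3.7) = 67.6705
SG_new = 1 + 67.6705/1000

1.0677


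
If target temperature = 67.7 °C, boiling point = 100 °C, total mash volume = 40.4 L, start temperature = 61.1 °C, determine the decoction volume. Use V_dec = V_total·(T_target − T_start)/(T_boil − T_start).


V_dec = 40.4·(67.7 − 61.1)/(100 − 61.1)

6.8545 L


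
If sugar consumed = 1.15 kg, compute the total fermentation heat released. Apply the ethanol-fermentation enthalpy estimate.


Q = m_sugar · 590 kJ/kg
Q = 1.15 · 590

678.5000 kJ


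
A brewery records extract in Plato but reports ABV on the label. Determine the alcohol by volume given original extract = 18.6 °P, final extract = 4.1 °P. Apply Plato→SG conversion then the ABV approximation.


SG = 259/(259 − P);  ABV = (OG − FG)·131.25
OG = 259/(259 − 18.6) = 1.0774
FG = 259/(259 − 4.1) = 1.0161
ABV = (1.0774 − 1.0161)·131.25

8.0438 % ABV


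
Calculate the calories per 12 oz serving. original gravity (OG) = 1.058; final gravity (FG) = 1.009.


ABW = (OG−FG)·131.25·0.79/FG;  °P = 259 − 259/SG (for OG→OE and FG→AE);  RE = 0.1808·OE + 0.8192·AE;  Cal = (6.9·ABW + 4·(RE−0.1))·FG·3.55
ABW = (1.058 − 1.009)·131.25·0.79/1.009 = 5.0354
OE = 259 − 259/1.058 = 14.1985 °P
AE = 259 − 259/1.009 = 2.3102 °P
RE = 0.1808·14.1985 + 0.8192·2.3102 = 4.4596 °P
Cal = (6.9·5.0354 + 4·(4.4596−0.1))·1.009·3.55

186.9150 kcal


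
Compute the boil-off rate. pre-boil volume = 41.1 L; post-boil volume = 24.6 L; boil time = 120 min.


rate = (V_pre − V_post) / (t_min/60)
rate = (41.1 − 24.6) / (120/60)

8.2500 L/hr


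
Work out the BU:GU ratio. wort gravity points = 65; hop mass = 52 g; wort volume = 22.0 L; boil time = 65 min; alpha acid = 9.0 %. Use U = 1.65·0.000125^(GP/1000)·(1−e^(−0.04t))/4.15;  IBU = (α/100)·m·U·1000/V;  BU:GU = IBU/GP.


U = 1.65·0.000125^(65/1000)·(1−e^(−0.04·65))/4.15 = 0.2052
IBU = (9.0/100)·52·0.2052·1000/22.0 = 43.6557
BU:GU = 43.6557/65

0.6716


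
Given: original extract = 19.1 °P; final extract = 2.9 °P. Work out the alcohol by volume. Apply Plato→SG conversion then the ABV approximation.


SG = 259/(259 − P);  ABV = (OG − FG)·131.25
OG = 259/(259 − 19.1) = 1.0796
FG = 259/(259 − 2.9) = 1.0113
ABV = (1.0796 − 1.0113)·131.25

8.9634 % ABV


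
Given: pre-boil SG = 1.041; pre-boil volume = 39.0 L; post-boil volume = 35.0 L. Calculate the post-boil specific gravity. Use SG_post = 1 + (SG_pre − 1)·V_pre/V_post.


pts_pre = (1.041 − 1)·1000 = 41.0000
pts_post = 41.0000·39.0/35.0 = 45.6857
SG_post = 1 + 45.6857/1000

1.0457


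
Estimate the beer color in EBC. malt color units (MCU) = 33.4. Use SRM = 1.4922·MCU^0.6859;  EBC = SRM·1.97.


SRM = 1.4922·33.4^0.6859 = 16.5564
EBC = 16.5564·1.97

32.6160 EBC


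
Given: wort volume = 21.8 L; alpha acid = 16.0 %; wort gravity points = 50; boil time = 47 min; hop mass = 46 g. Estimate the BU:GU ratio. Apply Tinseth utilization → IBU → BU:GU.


U = 1.65·0.000125^(GP/1000)·(1−e^(−0.04t))/4.15;  IBU = (α/100)·m·U·1000/V;  BU:GU = IBU/GP
U = 1.65·0.000125^(50/1000)·(1−e^(−0.04·47))/4.15 = 0.2150
IBU = (16.0/100)·46·0.2150·1000/21.8 = 72.5765
BU:GU = 72.5765/50

1.4515


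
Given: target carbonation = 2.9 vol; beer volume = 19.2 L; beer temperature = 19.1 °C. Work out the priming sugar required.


residual = 14.695·(0.01821 + 0.09011·e^(−0.04·T));  sugar = (target − residual)·4.0·V
residual = 14.695·(0.01821 + 0.09011·e^(−0.04·19.1)) = 0.8844
sugar = (2.9 − 0.8844)·4.0·19.2

154.7987 g


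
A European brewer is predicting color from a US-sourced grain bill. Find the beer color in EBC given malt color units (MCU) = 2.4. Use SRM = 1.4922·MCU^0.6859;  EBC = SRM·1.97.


SRM = 1.4922·2.4^0.6859 = 2.7203
EBC = 2.7203·1.97

5.3590 EBC


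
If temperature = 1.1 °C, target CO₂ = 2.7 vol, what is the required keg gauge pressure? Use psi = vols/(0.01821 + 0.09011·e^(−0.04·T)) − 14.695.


psi = 2.7/(0.01821 + 0.09011·e^(−0.04·1.1)) − 14.695

11.1569 psi


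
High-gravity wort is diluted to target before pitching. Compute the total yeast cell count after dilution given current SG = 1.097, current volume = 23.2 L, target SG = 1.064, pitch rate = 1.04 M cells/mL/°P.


V_w = V·((SG_c−1)/(SG_t−1)−1);  °P = 259 − 259/SG_t;  cells = rate·(V+V_w)·°P
V_w = 23.2·((1.097−1)/(1.064−1)−1) = 11.9625
V_final = 23.2 + 11.9625 = 35.1625
°P = 259 − 259/1.064 = 15.5789
cells = 1.04·35.1625·15.5789

569.7065 billion cells


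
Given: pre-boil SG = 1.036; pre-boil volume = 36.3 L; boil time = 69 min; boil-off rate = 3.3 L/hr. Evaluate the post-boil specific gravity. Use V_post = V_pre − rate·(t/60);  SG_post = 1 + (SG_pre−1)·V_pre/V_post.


V_post = 36.3 − 3.3·(69/60) = 32.5050
SG_post = 1 + (1.036 − 1)·36.3/32.5050

1.0402


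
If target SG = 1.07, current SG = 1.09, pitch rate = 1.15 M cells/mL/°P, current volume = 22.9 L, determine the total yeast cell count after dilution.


V_w = V·((SG_c−1)/(SG_t−1)−1);  °P = 259 − 259/SG_t;  cells = rate·(V+V_w)·°P
V_w = 22.9·((1.09−1)/(1.07−1)−1) = 6.5429
V_final = 22.9 + 6.5429 = 29.4429
°P = 259 − 259/1.07 = 16.9439
cells = 1.15·29.4429·16.9439

573.7092 billion cells


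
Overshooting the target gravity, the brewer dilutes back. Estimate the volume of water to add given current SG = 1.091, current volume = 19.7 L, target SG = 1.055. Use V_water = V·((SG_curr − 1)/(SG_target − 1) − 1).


V_water = 19.7·((1.091 − 1)/(1.055 − 1) − 1)

12.8945 L


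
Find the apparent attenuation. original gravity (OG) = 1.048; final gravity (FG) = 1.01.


AA = (OG − FG)/(OG − 1) · 100
AA = (1.048 − 1.01)/(1.048 − 1) · 100

79.1667 %


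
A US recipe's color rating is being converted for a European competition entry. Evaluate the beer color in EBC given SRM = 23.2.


EBC = SRM · 1.97
EBC = 23.2 · 1.97

45.7040 EBC


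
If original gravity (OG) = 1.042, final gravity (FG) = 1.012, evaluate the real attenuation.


AA = (OG−FG)/(OG−1)·100;  RA = AA·0.8192
AA = (1.042 − 1.012)/(1.042 − 1)·100 = 71.4286
RA = 71.4286·0.8192

58.5143 %


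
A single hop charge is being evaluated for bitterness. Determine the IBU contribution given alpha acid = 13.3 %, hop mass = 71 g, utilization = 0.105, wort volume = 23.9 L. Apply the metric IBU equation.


IBU = (α/100)·mass·U·1000 / V
IBU = (13.3/100)·71·0.105·1000 / 23.9

41.4860 IBU


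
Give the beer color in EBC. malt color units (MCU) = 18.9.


SRM = 1.4922·MCU^0.6859;  EBC = SRM·1.97
SRM = 1.4922·18.9^0.6859 = 11.2035
EBC = 11.2035·1.97

22.0708 EBC


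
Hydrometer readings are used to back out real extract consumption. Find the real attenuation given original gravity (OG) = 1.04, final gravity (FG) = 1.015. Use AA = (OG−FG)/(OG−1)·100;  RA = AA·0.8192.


AA = (1.04 − 1.015)/(1.04 − 1)·100 = 62.5000
RA = 62.5000·0.8192

51.2000 %


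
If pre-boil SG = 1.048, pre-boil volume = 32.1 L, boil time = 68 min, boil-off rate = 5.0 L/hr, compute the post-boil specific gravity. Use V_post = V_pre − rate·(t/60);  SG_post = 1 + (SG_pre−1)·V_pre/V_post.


V_post = 32.1 − 5.0·(68/60) = 26.4333
SG_post = 1 + (1.048 − 1)·32.1/26.4333

1.0583


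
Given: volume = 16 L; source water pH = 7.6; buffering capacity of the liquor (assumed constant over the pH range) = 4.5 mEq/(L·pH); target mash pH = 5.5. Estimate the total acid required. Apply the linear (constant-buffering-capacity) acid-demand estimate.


acid = buffering capacity · (pH_source − pH_target) · V
acid = 4.5 · (7.6 − 5.5) · 16

151.2000 mEq


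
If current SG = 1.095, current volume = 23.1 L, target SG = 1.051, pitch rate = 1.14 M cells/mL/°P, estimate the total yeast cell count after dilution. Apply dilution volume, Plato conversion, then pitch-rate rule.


V_w = V·((SG_c−1)/(SG_t−1)−1);  °P = 259 − 259/SG_t;  cells = rate·(V+V_w)·°P
V_w = 23.1·((1.095−1)/(1.051−1)−1) = 19.9294
V_final = 23.1 + 19.9294 = 43.0294
°P = 259 − 259/1.051 = 12.5680
cells = 1.14·43.0294·12.5680

616.5063 billion cells


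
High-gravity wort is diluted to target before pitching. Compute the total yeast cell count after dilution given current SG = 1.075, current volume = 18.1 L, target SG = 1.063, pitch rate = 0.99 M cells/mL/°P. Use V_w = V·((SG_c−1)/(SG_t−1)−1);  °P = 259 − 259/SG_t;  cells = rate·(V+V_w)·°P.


V_w = 18.1·((1.075−1)/(1.063−1)−1) = 3.4476
V_final = 18.1 + 3.4476 = 21.5476
°P = 259 − 259/1.063 = 15.3500
cells = 0.99·21.5476·15.3500

327.4474 billion cells


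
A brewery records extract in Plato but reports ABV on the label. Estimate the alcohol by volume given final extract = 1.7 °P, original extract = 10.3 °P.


SG = 259/(259 − P);  ABV = (OG − FG)·131.25
OG = 259/(259 − 10.3) = 1.0414
FG = 259/(259 − 1.7) = 1.0066
ABV = (1.0414 − 1.0066)·131.25

4.5686 % ABV


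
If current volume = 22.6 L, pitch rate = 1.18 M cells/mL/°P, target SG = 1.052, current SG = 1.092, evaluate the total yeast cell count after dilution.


V_w = V·((SG_c−1)/(SG_t−1)−1);  °P = 259 − 259/SG_t;  cells = rate·(V+V_w)·°P
V_w = 22.6·((1.092−1)/(1.052−1)−1) = 17.3846
V_final = 22.6 + 17.3846 = 39.9846
°P = 259 − 259/1.052 = 12.8023
cells = 1.18·39.9846·12.8023

604.0353 billion cells


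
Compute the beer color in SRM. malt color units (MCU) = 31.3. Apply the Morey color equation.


SRM = 1.4922 · MCU^0.6859
SRM = 1.4922 · 31.3^0.6859

15.8351 SRM


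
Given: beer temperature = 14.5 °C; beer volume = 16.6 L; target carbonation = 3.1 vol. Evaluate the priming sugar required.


residual = 14.695·(0.01821 + 0.09011·e^(−0.04·T));  sugar = (target − residual)·4.0·V
residual = 14.695·(0.01821 + 0.09011·e^(−0.04·14.5)) = 1.0090
sugar = (3.1 − 1.0090)·4.0·16.6

138.8428 g


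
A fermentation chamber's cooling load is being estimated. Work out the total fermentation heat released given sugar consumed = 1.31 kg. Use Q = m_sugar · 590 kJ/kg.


Q = 1.31 · 590

772.9000 kJ


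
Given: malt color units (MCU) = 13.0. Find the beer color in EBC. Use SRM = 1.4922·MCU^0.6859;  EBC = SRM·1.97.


SRM = 1.4922·13.0^0.6859 = 8.6672
EBC = 8.6672·1.97

17.0745 EBC


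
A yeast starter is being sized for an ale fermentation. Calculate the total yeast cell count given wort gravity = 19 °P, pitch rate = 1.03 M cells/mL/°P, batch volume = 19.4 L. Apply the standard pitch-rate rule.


cells (billions) = rate · V_L · °P
cells = 1.03 · 19.4 · 19

379.6580 billion cells


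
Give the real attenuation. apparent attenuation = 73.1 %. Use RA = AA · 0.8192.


RA = 73.1 · 0.8192

59.8835 %


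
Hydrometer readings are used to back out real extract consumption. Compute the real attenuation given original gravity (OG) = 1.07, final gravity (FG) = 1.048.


AA = (OG−FG)/(OG−1)·100;  RA = AA·0.8192
AA = (1.07 − 1.048)/(1.07 − 1)·100 = 31.4286
RA = 31.4286·0.8192

25.7463 %


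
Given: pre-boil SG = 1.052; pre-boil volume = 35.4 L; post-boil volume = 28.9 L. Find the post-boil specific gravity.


SG_post = 1 + (SG_pre − 1)·V_pre/V_post
pts_pre = (1.052 − 1)·1000 = 52.0000
pts_post = 52.0000·35.4/28.9 = 63.6955
SG_post = 1 + 63.6955/1000

1.0637


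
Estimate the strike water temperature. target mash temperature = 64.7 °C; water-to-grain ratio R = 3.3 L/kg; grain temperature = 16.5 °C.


T_strike = (0.41/R)·(T_mash − T_grain) + T_mash
T_strike = (0.41/3.3)·(64.7 − 16.5) + 64.7

70.6885 °C


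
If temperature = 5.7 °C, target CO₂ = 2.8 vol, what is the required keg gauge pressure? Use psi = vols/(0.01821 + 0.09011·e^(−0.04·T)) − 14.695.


psi = 2.8/(0.01821 + 0.09011·e^(−0.04·5.7)) − 14.695

16.4338 psi


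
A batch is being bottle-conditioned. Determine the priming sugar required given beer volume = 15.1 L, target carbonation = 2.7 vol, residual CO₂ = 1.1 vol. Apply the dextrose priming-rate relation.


sugar = (target − residual)·4.0·V
sugar = (2.7 − 1.1)·4.0·15.1

96.6400 g


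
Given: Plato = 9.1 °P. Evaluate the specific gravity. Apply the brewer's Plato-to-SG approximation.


SG = 259/(259 − P)
SG = 259/(259 − 9.1)

1.0364


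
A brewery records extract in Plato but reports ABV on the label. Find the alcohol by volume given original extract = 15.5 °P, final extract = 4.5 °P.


SG = 259/(259 − P);  ABV = (OG − FG)·131.25
OG = 259/(259 − 15.5) = 1.0637
FG = 259/(259 − 4.5) = 1.0177
ABV = (1.0637 − 1.0177)·131.25

6.0340 % ABV


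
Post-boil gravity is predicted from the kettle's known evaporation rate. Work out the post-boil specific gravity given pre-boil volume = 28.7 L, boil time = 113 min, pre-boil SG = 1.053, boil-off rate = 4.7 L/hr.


V_post = V_pre − rate·(t/60);  SG_post = 1 + (SG_pre−1)·V_pre/V_post
V_post = 28.7 − 4.7·(113/60) = 19.8483
SG_post = 1 + (1.053 − 1)·28.7/19.8483

1.0766


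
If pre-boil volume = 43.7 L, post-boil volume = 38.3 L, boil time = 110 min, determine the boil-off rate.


rate = (V_pre − V_post) / (t_min/60)
rate = (43.7 − 38.3) / (110/60)

2.9455 L/hr


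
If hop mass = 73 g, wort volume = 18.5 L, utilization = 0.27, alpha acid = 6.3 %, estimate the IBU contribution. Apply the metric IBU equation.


IBU = (α/100)·mass·U·1000 / V
IBU = (6.3/100)·73·0.27·1000 / 18.5

67.1205 IBU


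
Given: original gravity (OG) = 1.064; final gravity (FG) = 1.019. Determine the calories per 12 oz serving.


ABW = (OG−FG)·131.25·0.79/FG;  °P = 259 − 259/SG (for OG→OE and FG→AE);  RE = 0.1808·OE + 0.8192·AE;  Cal = (6.9·ABW + 4·(RE−0.1))·FG·3.55
ABW = (1.064 − 1.019)·131.25·0.79/1.019 = 4.5789
OE = 259 − 259/1.064 = 15.5789 °P
AE = 259 − 259/1.019 = 4.8292 °P
RE = 0.1808·15.5789 + 0.8192·4.8292 = 6.7728 °P
Cal = (6.9·4.5789 + 4·(6.7728−0.1))·1.019·3.55

210.8461 kcal


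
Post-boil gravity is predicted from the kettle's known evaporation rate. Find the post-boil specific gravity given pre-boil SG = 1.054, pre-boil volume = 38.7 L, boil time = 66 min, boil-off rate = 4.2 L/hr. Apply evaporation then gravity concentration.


V_post = V_pre − rate·(t/60);  SG_post = 1 + (SG_pre−1)·V_pre/V_post
V_post = 38.7 − 4.2·(66/60) = 34.0800
SG_post = 1 + (1.054 − 1)·38.7/34.0800

1.0613


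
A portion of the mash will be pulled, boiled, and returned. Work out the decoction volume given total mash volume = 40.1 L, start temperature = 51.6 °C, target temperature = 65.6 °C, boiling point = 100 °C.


V_dec = V_total·(T_target − T_start)/(T_boil − T_start)
V_dec = 40.1·(65.6 − 51.6)/(100 − 51.6)

11.5992 L


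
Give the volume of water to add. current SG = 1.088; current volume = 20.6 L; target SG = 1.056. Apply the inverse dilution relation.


V_water = V·((SG_curr − 1)/(SG_target − 1) − 1)
V_water = 20.6·((1.088 − 1)/(1.056 − 1) − 1)

11.7714 L


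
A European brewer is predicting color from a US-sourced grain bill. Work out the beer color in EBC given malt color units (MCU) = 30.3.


SRM = 1.4922·MCU^0.6859;  EBC = SRM·1.97
SRM = 1.4922·30.3^0.6859 = 15.4863
EBC = 15.4863·1.97

30.5081 EBC


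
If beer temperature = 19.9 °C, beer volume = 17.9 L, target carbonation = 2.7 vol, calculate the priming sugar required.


residual = 14.695·(0.01821 + 0.09011·e^(−0.04·T));  sugar = (target − residual)·4.0·V
residual = 14.695·(0.01821 + 0.09011·e^(−0.04·19.9)) = 0.8650
sugar = (2.7 − 0.8650)·4.0·17.9

131.3884 g


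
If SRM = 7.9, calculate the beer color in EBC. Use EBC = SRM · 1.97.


EBC = 7.9 · 1.97

15.5630 EBC


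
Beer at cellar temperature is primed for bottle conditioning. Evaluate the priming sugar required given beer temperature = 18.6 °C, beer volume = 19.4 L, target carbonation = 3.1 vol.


residual = 14.695·(0.01821 + 0.09011·e^(−0.04·T));  sugar = (target − residual)·4.0·V
residual = 14.695·(0.01821 + 0.09011·e^(−0.04·18.6)) = 0.8969
sugar = (3.1 − 0.8969)·4.0·19.4

170.9643 g


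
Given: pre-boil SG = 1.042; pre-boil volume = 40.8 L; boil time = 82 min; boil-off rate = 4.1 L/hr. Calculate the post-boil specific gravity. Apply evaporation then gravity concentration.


V_post = V_pre − rate·(t/60);  SG_post = 1 + (SG_pre−1)·V_pre/V_post
V_post = 40.8 − 4.1·(82/60) = 35.1967
SG_post = 1 + (1.042 − 1)·40.8/35.1967

1.0487


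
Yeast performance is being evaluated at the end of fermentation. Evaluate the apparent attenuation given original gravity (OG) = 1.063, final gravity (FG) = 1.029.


AA = (OG − FG)/(OG − 1) · 100
AA = (1.063 − 1.029)/(1.063 − 1) · 100

53.9683 %


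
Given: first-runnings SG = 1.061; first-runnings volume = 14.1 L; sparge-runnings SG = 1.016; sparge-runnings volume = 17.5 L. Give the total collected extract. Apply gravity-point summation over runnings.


total = Σ (SG_i − 1)·1000·V_i
first = (1.061 − 1)·1000·14.1 = 860.1000
sparge = (1.016 − 1)·1000·17.5 = 280.0000
total = 860.1000 + 280.0000

1140.1000 gravity·L


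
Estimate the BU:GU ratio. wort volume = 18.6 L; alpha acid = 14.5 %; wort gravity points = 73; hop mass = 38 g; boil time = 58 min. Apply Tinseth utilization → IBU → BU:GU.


U = 1.65·0.000125^(GP/1000)·(1−e^(−0.04t))/4.15;  IBU = (α/100)·m·U·1000/V;  BU:GU = IBU/GP
U = 1.65·0.000125^(73/1000)·(1−e^(−0.04·58))/4.15 = 0.1860
IBU = (14.5/100)·38·0.1860·1000/18.6 = 55.1092
BU:GU = 55.1092/73

0.7549


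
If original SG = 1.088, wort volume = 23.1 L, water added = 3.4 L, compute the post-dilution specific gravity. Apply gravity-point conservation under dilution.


SG_new = 1 + (SG_old − 1)·V_old/(V_old + V_water)
pts = (1.088 − 1)·1000·23.1/(23.1 + 3.4) = 76.7094
SG_new = 1 + 76.7094/1000

1.0767


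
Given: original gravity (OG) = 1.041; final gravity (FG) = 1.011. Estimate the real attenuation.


AA = (OG−FG)/(OG−1)·100;  RA = AA·0.8192
AA = (1.041 − 1.011)/(1.041 − 1)·100 = 73.1707
RA = 73.1707·0.8192

59.9415 %


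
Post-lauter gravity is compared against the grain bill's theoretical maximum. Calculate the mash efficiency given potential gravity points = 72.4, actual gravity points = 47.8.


efficiency = actual / potential × 100
efficiency = 47.8 / 72.4 × 100

66.0221 %


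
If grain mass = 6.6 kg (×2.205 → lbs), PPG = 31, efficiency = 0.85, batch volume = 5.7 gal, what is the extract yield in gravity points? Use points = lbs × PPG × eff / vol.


lbs = 6.6 × 2.205 = 14.5530
points = 14.5530 × 31 × 0.85 / 5.7

67.2757 points


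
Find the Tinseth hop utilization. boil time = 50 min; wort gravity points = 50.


U = 1.65·0.000125^(GP/1000) · (1 − e^(−0.04·t))/4.15
bigness = 1.65·0.000125^(50/1000) = 1.0528
boil_factor = (1 − e^(−0.04·50))/4.15 = 0.2084
U = 1.0528 · 0.2084

0.2193


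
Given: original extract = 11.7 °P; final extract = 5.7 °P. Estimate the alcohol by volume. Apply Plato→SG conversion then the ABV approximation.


SG = 259/(259 − P);  ABV = (OG − FG)·131.25
OG = 259/(259 − 11.7) = 1.0473
FG = 259/(259 − 5.7) = 1.0225
ABV = (1.0473 − 1.0225)·131.25

3.2560 % ABV


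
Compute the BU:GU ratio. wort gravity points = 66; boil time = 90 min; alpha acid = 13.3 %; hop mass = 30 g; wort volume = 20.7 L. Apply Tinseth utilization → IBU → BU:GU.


U = 1.65·0.000125^(GP/1000)·(1−e^(−0.04t))/4.15;  IBU = (α/100)·m·U·1000/V;  BU:GU = IBU/GP
U = 1.65·0.000125^(66/1000)·(1−e^(−0.04·90))/4.15 = 0.2137
IBU = (13.3/100)·30·0.2137·1000/20.7 = 41.1910
BU:GU = 41.1910/66

0.6241


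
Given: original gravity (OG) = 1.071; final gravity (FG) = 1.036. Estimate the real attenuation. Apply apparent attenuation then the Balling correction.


AA = (OG−FG)/(OG−1)·100;  RA = AA·0.8192
AA = (1.071 − 1.036)/(1.071 − 1)·100 = 49.2958
RA = 49.2958·0.8192

40.3831 %


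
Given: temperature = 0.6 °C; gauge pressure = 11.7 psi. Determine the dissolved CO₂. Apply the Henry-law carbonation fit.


vols = (P + 14.695)·(0.01821 + 0.09011·e^(−0.04·T))
vols = (11.7 + 14.695)·(0.01821 + 0.09011·e^(−0.04·0.6))

2.8027 volumes


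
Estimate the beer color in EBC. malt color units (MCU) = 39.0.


SRM = 1.4922·MCU^0.6859;  EBC = SRM·1.97
SRM = 1.4922·39.0^0.6859 = 18.4136
EBC = 18.4136·1.97

36.2748 EBC


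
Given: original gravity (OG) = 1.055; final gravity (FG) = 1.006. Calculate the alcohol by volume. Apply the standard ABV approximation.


ABV = (OG − FG) · 131.25
ABV = (1.055 − 1.006) · 131.25

6.4312 % ABV


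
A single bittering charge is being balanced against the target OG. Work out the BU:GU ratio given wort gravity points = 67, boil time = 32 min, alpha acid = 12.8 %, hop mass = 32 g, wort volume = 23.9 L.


U = 1.65·0.000125^(GP/1000)·(1−e^(−0.04t))/4.15;  IBU = (α/100)·m·U·1000/V;  BU:GU = IBU/GP
U = 1.65·0.000125^(67/1000)·(1−e^(−0.04·32))/4.15 = 0.1572
IBU = (12.8/100)·32·0.1572·1000/23.9 = 26.9405
BU:GU = 26.9405/67

0.4021


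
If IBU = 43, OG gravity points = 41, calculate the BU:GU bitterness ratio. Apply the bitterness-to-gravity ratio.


BU:GU = IBU / OG_points
BU:GU = 43 / 41

1.0488


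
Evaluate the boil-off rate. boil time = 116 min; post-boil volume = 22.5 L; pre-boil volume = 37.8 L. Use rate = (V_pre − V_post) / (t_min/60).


rate = (37.8 − 22.5) / (116/60)

7.9138 L/hr


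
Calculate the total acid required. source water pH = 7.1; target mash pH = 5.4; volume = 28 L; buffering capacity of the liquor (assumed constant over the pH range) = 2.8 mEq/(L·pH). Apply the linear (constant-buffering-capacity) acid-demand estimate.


acid = buffering capacity · (pH_source − pH_target) · V
acid = 2.8 · (7.1 − 5.4) · 28

133.2800 mEq


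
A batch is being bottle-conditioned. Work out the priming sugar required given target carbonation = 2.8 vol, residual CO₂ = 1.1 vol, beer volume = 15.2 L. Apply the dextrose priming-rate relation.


sugar = (target − residual)·4.0·V
sugar = (2.8 − 1.1)·4.0·15.2

103.3600 g


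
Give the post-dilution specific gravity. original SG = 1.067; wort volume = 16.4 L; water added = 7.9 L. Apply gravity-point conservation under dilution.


SG_new = 1 + (SG_old − 1)·V_old/(V_old + V_water)
pts = (1.067 − 1)·1000·16.4/(16.4 + 7.9) = 45.2181
SG_new = 1 + 45.2181/1000

1.0452


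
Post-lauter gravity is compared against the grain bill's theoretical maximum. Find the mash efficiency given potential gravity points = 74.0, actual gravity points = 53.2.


efficiency = actual / potential × 100
efficiency = 53.2 / 74.0 × 100

71.8919 %


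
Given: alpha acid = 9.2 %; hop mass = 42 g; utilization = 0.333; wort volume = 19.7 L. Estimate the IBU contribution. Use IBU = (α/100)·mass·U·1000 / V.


IBU = (9.2/100)·42·0.333·1000 / 19.7

65.3153 IBU


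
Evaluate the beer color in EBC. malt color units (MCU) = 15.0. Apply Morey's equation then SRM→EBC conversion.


SRM = 1.4922·MCU^0.6859;  EBC = SRM·1.97
SRM = 1.4922·15.0^0.6859 = 9.5611
EBC = 9.5611·1.97

18.8354 EBC


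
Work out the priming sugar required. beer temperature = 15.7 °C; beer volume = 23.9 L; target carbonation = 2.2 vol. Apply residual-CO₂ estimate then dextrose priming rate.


residual = 14.695·(0.01821 + 0.09011·e^(−0.04·T));  sugar = (target − residual)·4.0·V
residual = 14.695·(0.01821 + 0.09011·e^(−0.04·15.7)) = 0.9742
sugar = (2.2 − 0.9742)·4.0·23.9

117.1819 g


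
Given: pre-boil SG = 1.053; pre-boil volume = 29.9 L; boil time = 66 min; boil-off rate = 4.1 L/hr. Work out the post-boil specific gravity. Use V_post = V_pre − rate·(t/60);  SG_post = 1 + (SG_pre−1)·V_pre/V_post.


V_post = 29.9 − 4.1·(66/60) = 25.3900
SG_post = 1 + (1.053 − 1)·29.9/25.3900

1.0624


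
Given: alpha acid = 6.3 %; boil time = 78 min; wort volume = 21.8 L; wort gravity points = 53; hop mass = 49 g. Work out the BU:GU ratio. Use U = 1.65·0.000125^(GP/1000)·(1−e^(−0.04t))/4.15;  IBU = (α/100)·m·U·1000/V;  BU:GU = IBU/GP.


U = 1.65·0.000125^(53/1000)·(1−e^(−0.04·78))/4.15 = 0.2360
IBU = (6.3/100)·49·0.2360·1000/21.8 = 33.4225
BU:GU = 33.4225/53

0.6306


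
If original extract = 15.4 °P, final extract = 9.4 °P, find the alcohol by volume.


SG = 259/(259 − P);  ABV = (OG − FG)·131.25
OG = 259/(259 − 15.4) = 1.0632
FG = 259/(259 − 9.4) = 1.0377
ABV = (1.0632 − 1.0377)·131.25

3.3545 % ABV


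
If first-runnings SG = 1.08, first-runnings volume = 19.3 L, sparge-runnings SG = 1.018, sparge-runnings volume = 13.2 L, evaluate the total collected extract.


total = Σ (SG_i − 1)·1000·V_i
first = (1.08 − 1)·1000·19.3 = 1544.0000
sparge = (1.018 − 1)·1000·13.2 = 237.6000
total = 1544.0000 + 237.6000

1781.6000 gravity·L


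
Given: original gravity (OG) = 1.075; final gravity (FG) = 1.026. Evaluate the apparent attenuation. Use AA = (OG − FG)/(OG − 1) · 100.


AA = (1.075 − 1.026)/(1.075 − 1) · 100

65.3333 %


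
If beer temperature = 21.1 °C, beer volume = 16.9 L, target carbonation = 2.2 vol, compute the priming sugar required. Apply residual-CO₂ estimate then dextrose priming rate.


residual = 14.695·(0.01821 + 0.09011·e^(−0.04·T));  sugar = (target − residual)·4.0·V
residual = 14.695·(0.01821 + 0.09011·e^(−0.04·21.1)) = 0.8370
sugar = (2.2 − 0.8370)·4.0·16.9

92.1408 g


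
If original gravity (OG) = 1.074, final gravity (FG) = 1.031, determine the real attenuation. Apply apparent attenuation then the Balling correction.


AA = (OG−FG)/(OG−1)·100;  RA = AA·0.8192
AA = (1.074 − 1.031)/(1.074 − 1)·100 = 58.1081
RA = 58.1081·0.8192

47.6022 %


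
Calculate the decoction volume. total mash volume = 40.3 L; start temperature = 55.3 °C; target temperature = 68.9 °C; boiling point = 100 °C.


V_dec = V_total·(T_target − T_start)/(T_boil − T_start)
V_dec = 40.3·(68.9 − 55.3)/(100 − 55.3)

12.2613 L


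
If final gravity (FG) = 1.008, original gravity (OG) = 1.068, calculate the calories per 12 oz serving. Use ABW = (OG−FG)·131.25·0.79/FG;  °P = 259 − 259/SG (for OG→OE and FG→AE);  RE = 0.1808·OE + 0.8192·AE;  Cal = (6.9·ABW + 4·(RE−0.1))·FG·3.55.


ABW = (1.068 − 1.008)·131.25·0.79/1.008 = 6.1719
OE = 259 − 259/1.068 = 16.4906 °P
AE = 259 − 259/1.008 = 2.0556 °P
RE = 0.1808·16.4906 + 0.8192·2.0556 = 4.6654 °P
Cal = (6.9·6.1719 + 4·(4.6654−0.1))·1.008·3.55

217.7371 kcal


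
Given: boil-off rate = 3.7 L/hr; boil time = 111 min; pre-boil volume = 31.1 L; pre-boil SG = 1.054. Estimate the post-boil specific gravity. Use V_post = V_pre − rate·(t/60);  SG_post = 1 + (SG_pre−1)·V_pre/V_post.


V_post = 31.1 − 3.7·(111/60) = 24.2550
SG_post = 1 + (1.054 − 1)·31.1/24.2550

1.0692


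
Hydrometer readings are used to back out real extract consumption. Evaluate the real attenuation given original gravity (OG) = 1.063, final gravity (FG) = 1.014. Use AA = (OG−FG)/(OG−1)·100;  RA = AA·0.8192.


AA = (1.063 − 1.014)/(1.063 − 1)·100 = 77.7778
RA = 77.7778·0.8192

63.7156 %


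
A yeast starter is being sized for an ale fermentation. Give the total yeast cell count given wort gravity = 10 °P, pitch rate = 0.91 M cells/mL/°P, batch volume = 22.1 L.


cells (billions) = rate · V_L · °P
cells = 0.91 · 22.1 · 10

201.1100 billion cells


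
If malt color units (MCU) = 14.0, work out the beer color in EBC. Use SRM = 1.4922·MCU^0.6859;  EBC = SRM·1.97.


SRM = 1.4922·14.0^0.6859 = 9.1192
EBC = 9.1192·1.97

17.9648 EBC
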